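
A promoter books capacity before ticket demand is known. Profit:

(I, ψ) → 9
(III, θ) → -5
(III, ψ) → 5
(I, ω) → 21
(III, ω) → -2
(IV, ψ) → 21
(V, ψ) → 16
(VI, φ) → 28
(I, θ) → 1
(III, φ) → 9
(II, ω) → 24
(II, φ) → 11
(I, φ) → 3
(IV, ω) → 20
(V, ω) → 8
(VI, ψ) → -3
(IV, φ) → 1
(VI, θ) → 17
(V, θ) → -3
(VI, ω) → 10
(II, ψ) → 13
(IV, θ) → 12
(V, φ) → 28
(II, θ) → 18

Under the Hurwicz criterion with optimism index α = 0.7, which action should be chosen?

II

I: 0.7·21 + 0.3·1 = 15
II: 0.7·24 + 0.3·11 = 20.1
III: 0.7·9 + 0.3·(-5) = 4.8
IV: 0.7·21 + 0.3·1 = 15
V: 0.7·28 + 0.3·(-3) = 18.7
VI: 0.7·28 + 0.3·(-3) = 18.7
Highest Hurwicz score = 20.1 → II.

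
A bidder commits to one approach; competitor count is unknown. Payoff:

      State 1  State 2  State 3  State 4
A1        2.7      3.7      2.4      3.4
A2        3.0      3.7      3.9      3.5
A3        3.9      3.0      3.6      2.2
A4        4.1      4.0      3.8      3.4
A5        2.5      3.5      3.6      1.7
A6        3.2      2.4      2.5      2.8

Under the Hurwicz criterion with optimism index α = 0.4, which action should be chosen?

A1: 0.4·3.7 + 0.6·2.4 = 2.92
A2: 0.4·3.9 + 0.6·3.0 = 3.36
A3: 0.4·3.9 + 0.6·2.2 = 2.88
A4: 0.4·4.1 + 0.6·3.4 = 3.68
A5: 0.4·3.6 + 0.6·1.7 = 2.46
A6: 0.4·3.2 + 0.6·2.4 = 2.72
Highest Hurwicz score = 3.68 → A4.

A4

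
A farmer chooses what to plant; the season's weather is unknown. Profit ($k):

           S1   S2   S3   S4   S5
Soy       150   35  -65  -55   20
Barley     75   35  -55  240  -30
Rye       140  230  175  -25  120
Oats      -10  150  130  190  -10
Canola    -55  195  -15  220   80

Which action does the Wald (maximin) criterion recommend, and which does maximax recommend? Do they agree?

Row minima: Soy=-65, Barley=-55, Rye=-25, Oats=-10, Canola=-55
Best worst-case = -10 → Oats.
Row maxima: Soy=150, Barley=240, Rye=230, Oats=190, Canola=220
Best best-case = 240 → Barley.

maximin → Oats; maximax → Barley (disagree)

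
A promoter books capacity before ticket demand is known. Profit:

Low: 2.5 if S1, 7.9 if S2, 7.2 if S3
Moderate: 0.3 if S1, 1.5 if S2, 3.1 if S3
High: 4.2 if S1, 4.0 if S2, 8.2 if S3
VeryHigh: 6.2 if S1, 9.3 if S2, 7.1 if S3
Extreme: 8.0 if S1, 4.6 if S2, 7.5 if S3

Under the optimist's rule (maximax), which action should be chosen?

Row maxima: Low=7.9, Moderate=3.1, High=8.2, VeryHigh=9.3, Extreme=8.0
Best best-case = 9.3 → VeryHigh.

VeryHigh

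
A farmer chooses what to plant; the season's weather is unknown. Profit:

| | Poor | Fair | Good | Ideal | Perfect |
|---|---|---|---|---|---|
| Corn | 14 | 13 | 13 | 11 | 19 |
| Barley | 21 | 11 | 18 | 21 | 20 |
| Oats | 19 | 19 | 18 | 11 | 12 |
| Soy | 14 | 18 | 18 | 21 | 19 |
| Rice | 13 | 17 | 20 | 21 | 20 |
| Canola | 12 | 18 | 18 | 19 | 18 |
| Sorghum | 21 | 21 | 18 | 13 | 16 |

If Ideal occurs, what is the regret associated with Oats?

10

Best payoff under Ideal is 21.
Regret = 21 − 11 = 10.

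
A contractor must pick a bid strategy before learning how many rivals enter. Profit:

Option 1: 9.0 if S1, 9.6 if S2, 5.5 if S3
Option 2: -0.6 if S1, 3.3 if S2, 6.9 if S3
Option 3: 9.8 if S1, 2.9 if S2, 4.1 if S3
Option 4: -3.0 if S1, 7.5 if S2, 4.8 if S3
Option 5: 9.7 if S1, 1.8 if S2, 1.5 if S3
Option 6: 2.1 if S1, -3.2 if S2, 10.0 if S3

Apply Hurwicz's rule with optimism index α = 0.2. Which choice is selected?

Option 1: 0.2·9.6 + 0.8·5.5 = 6.32
Option 2: 0.2·6.9 + 0.8·(-0.6) = 0.9
Option 3: 0.2·9.8 + 0.8·2.9 = 4.28
Option 4: 0.2·7.5 + 0.8·(-3.0) = -0.9
Option 5: 0.2·9.7 + 0.8·1.5 = 3.14
Option 6: 0.2·10.0 + 0.8·(-3.2) = -0.56
Highest Hurwicz score = 6.32 → Option 1.

Option 1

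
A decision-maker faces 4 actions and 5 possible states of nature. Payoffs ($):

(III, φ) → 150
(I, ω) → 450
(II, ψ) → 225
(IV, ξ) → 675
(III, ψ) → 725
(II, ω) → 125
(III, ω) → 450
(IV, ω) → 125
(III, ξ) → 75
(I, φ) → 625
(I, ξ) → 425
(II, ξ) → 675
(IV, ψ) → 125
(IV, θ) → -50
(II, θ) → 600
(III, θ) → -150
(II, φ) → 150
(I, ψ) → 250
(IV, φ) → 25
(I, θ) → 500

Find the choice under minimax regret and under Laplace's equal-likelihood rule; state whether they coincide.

minimax regret → I; laplace → I (agree)

Column bests: θ=600, φ=625, ψ=725, ω=450, ξ=675.
I regrets: 100, 0, 475, 0, 250 → max 475
II regrets: 0, 475, 500, 325, 0 → max 500
III regrets: 750, 475, 0, 0, 600 → max 750
IV regrets: 650, 600, 600, 325, 0 → max 650
Smallest max regret = 475 → I.
Row averages: I=450, II=355, III=250, IV=180
Highest average = 450 → I.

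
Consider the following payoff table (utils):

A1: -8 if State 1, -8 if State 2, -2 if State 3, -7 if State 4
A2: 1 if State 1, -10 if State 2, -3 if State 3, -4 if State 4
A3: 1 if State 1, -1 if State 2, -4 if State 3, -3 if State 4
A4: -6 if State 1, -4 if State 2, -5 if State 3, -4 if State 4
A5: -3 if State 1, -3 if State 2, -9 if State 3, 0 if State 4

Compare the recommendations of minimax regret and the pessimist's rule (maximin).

Column bests: State 1=1, State 2=-1, State 3=-2, State 4=0.
A1 regrets: 9, 7, 0, 7 → max 9
A2 regrets: 0, 9, 1, 4 → max 9
A3 regrets: 0, 0, 2, 3 → max 3
A4 regrets: 7, 3, 3, 4 → max 7
A5 regrets: 4, 2, 7, 0 → max 7
Smallest max regret = 3 → A3.
Row minima: A1=-8, A2=-10, A3=-4, A4=-6, A5=-9
Best worst-case = -4 → A3.

minimax regret → A3; maximin → A3 (agree)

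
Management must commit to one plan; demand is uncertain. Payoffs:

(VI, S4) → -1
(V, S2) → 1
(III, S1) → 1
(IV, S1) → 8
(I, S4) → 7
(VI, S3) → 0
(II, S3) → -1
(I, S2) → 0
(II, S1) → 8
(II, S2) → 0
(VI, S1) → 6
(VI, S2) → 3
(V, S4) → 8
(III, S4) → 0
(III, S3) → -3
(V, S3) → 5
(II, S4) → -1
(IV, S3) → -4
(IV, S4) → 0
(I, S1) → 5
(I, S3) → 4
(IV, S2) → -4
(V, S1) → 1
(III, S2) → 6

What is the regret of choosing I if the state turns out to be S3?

1

Best payoff under S3 is 5.
Regret = 5 − 4 = 1.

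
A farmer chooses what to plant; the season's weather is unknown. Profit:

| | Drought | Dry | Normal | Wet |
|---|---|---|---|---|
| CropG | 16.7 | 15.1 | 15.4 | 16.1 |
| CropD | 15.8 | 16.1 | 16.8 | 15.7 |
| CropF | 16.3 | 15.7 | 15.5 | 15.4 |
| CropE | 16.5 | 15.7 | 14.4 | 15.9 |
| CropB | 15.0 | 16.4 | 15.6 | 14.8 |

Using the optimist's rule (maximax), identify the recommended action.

CropD

Row maxima: CropG=16.7, CropD=16.8, CropF=16.3, CropE=16.5, CropB=16.4
Best best-case = 16.8 → CropD.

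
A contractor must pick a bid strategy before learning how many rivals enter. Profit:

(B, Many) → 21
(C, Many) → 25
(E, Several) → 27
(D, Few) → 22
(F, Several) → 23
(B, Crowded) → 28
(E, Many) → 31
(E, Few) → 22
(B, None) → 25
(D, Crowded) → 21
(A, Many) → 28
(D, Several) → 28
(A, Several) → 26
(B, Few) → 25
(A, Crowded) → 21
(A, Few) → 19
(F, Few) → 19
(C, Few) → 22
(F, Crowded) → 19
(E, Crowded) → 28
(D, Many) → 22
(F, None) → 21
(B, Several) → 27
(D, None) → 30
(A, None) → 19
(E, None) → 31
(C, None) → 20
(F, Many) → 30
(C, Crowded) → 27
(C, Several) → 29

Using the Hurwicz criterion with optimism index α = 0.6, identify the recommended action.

E

A: 0.6·28 + 0.4·19 = 24.4
B: 0.6·28 + 0.4·21 = 25.2
C: 0.6·29 + 0.4·20 = 25.4
D: 0.6·30 + 0.4·21 = 26.4
E: 0.6·31 + 0.4·22 = 27.4
F: 0.6·30 + 0.4·19 = 25.6
Highest Hurwicz score = 27.4 → E.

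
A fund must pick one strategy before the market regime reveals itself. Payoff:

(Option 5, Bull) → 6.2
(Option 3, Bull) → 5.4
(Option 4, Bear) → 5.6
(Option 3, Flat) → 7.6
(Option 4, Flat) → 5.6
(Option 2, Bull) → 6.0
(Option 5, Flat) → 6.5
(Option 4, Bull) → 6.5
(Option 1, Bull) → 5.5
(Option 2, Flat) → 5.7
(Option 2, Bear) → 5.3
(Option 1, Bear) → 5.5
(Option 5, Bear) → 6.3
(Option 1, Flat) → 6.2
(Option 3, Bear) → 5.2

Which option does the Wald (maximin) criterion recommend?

Option 5

Row minima: Option 1=5.5, Option 2=5.3, Option 3=5.2, Option 4=5.6, Option 5=6.2
Best worst-case = 6.2 → Option 5.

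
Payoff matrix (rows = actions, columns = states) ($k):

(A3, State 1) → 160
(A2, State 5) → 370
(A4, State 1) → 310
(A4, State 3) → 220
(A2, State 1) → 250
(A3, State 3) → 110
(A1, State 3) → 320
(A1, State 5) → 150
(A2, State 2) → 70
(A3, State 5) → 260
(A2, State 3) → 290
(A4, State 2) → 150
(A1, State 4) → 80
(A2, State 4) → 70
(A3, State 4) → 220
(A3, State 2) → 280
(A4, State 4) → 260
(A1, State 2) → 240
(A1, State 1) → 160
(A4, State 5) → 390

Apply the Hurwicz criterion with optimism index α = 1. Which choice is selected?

A4

A1: 1·320 + 0·80 = 320
A2: 1·370 + 0·70 = 370
A3: 1·280 + 0·110 = 280
A4: 1·390 + 0·150 = 390
Highest Hurwicz score = 390 → A4.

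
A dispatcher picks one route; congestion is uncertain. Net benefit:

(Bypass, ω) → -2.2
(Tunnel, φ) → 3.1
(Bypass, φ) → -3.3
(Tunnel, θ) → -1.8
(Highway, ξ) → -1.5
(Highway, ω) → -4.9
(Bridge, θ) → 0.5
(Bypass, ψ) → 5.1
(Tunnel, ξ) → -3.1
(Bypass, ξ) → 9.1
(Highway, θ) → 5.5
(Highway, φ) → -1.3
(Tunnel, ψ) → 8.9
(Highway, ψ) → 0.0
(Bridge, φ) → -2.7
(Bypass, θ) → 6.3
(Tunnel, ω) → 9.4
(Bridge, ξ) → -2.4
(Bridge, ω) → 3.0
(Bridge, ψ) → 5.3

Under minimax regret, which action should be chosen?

Column bests: θ=6.3, φ=3.1, ψ=8.9, ω=9.4, ξ=9.1.
Tunnel regrets: 8.1, 0.0, 0.0, 0.0, 12.2 → max 12.2
Bypass regrets: 0.0, 6.4, 3.8, 11.6, 0.0 → max 11.6
Highway regrets: 0.8, 4.4, 8.9, 14.3, 10.6 → max 14.3
Bridge regrets: 5.8, 5.8, 3.6, 6.4, 11.5 → max 11.5
Smallest max regret = 11.5 → Bridge.

Bridge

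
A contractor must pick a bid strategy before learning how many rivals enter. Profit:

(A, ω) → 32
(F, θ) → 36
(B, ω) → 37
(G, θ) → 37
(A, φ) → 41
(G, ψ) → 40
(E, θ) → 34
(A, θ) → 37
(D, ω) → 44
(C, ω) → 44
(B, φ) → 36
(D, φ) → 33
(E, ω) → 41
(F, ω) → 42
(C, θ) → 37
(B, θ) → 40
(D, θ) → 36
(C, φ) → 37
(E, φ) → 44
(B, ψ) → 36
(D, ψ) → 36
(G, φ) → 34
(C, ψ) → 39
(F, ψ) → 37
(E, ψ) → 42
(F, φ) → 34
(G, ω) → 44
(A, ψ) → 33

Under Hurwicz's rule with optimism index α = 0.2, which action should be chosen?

C

A: 0.2·41 + 0.8·32 = 33.8
B: 0.2·40 + 0.8·36 = 36.8
C: 0.2·44 + 0.8·37 = 38.4
D: 0.2·44 + 0.8·33 = 35.2
E: 0.2·44 + 0.8·34 = 36
F: 0.2·42 + 0.8·34 = 35.6
G: 0.2·44 + 0.8·34 = 36
Highest Hurwicz score = 38.4 → C.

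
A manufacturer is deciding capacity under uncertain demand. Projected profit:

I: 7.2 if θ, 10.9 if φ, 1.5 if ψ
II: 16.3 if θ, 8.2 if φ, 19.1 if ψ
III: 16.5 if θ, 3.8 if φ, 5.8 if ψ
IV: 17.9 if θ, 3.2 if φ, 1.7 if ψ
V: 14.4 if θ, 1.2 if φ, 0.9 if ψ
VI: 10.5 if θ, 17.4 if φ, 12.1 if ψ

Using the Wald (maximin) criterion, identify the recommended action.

VI

Row minima: I=1.5, II=8.2, III=3.8, IV=1.7, V=0.9, VI=10.5
Best worst-case = 10.5 → VI.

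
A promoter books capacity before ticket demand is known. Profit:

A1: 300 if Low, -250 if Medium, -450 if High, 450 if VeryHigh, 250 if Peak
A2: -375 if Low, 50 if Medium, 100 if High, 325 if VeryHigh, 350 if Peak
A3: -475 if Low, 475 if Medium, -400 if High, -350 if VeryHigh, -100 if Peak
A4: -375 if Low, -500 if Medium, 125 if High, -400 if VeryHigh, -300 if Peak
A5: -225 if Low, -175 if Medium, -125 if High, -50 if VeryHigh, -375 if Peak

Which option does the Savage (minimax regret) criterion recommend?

A2

Column bests: Low=300, Medium=475, High=125, VeryHigh=450, Peak=350.
A1 regrets: 0, 725, 575, 0, 100 → max 725
A2 regrets: 675, 425, 25, 125, 0 → max 675
A3 regrets: 775, 0, 525, 800, 450 → max 800
A4 regrets: 675, 975, 0, 850, 650 → max 975
A5 regrets: 525, 650, 250, 500, 725 → max 725
Smallest max regret = 675 → A2.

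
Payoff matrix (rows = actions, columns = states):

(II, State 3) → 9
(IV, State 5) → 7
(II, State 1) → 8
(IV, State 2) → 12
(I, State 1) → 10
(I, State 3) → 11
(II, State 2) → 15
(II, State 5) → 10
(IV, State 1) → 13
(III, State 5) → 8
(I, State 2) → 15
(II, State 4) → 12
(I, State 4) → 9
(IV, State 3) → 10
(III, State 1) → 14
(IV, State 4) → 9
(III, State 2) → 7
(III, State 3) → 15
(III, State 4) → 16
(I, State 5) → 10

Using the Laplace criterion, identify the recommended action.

Row averages: I=11, II=10.8, III=12, IV=10.2
Highest average = 12 → III.

III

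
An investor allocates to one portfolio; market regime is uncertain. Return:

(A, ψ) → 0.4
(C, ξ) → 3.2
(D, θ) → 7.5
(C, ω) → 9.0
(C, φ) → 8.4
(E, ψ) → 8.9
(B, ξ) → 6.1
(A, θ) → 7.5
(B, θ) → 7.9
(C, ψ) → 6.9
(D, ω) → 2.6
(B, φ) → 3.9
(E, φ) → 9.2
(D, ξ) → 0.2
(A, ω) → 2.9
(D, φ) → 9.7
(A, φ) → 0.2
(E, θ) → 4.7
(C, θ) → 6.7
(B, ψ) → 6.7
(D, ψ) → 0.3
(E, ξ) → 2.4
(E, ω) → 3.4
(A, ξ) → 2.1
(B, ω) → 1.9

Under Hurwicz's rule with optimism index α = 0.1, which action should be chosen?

A: 0.1·7.5 + 0.9·0.2 = 0.93
B: 0.1·7.9 + 0.9·1.9 = 2.5
C: 0.1·9.0 + 0.9·3.2 = 3.78
D: 0.1·9.7 + 0.9·0.2 = 1.15
E: 0.1·9.2 + 0.9·2.4 = 3.08
Highest Hurwicz score = 3.78 → C.

C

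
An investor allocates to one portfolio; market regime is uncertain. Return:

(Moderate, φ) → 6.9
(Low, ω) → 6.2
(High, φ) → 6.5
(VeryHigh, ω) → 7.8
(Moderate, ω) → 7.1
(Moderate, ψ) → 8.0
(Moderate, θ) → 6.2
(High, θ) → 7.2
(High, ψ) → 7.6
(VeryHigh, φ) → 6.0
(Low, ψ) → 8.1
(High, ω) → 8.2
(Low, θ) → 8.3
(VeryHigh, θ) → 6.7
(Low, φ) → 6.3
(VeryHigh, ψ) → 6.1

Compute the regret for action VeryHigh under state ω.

Best payoff under ω is 8.2.
Regret = 8.2 − 7.8 = 0.4.

0.4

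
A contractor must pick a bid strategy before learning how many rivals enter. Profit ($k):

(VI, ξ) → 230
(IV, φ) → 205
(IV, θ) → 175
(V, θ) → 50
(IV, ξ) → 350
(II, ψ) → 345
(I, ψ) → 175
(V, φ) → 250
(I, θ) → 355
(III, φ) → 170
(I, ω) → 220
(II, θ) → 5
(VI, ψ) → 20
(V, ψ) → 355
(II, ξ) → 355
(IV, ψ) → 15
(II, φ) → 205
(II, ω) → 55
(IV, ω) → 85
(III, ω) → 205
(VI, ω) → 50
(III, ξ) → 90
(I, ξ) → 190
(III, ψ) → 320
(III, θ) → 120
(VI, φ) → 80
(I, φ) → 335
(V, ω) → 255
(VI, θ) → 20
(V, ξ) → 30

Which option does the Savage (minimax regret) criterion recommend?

Column bests: θ=355, φ=335, ψ=355, ω=255, ξ=355.
I regrets: 0, 0, 180, 35, 165 → max 180
II regrets: 350, 130, 10, 200, 0 → max 350
III regrets: 235, 165, 35, 50, 265 → max 265
IV regrets: 180, 130, 340, 170, 5 → max 340
V regrets: 305, 85, 0, 0, 325 → max 325
VI regrets: 335, 255, 335, 205, 125 → max 335
Smallest max regret = 180 → I.

I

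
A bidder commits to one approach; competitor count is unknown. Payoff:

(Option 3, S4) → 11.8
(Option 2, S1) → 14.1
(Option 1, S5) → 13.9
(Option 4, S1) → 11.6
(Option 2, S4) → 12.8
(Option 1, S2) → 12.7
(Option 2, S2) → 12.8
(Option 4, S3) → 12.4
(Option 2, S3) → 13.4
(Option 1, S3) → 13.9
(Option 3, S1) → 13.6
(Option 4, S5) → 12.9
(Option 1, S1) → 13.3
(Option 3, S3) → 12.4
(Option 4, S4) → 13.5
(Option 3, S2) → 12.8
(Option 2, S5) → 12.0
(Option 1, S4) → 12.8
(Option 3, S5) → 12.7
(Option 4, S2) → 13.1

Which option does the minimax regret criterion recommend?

Option 1

Column bests: S1=14.1, S2=13.1, S3=13.9, S4=13.5, S5=13.9.
Option 1 regrets: 0.8, 0.4, 0.0, 0.7, 0.0 → max 0.8
Option 2 regrets: 0.0, 0.3, 0.5, 0.7, 1.9 → max 1.9
Option 3 regrets: 0.5, 0.3, 1.5, 1.7, 1.2 → max 1.7
Option 4 regrets: 2.5, 0.0, 1.5, 0.0, 1.0 → max 2.5
Smallest max regret = 0.8 → Option 1.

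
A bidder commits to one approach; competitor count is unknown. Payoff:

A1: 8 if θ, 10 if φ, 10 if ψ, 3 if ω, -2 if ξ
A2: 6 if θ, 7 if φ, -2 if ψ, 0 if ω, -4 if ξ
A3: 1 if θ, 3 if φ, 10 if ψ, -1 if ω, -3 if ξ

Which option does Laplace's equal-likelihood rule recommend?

A1

Row averages: A1=5.8, A2=1.4, A3=2
Highest average = 5.8 → A1.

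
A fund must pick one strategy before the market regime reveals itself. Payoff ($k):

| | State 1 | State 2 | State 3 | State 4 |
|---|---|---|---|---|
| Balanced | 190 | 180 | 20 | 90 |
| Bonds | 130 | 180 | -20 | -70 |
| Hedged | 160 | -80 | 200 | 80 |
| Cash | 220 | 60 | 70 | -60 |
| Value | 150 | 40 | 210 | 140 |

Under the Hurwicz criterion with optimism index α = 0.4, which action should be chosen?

Value

Balanced: 0.4·190 + 0.6·20 = 88
Bonds: 0.4·180 + 0.6·(-70) = 30
Hedged: 0.4·200 + 0.6·(-80) = 32
Cash: 0.4·220 + 0.6·(-60) = 52
Value: 0.4·210 + 0.6·40 = 108
Highest Hurwicz score = 108 → Value.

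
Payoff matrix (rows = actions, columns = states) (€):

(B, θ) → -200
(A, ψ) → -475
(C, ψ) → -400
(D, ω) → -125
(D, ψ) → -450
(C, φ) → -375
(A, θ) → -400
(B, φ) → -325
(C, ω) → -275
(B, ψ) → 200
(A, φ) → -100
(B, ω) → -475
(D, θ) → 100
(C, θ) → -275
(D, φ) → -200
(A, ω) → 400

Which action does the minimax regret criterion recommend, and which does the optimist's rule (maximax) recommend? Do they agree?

minimax regret → D; maximax → A (disagree)

Column bests: θ=100, φ=-100, ψ=200, ω=400.
A regrets: 500, 0, 675, 0 → max 675
B regrets: 300, 225, 0, 875 → max 875
C regrets: 375, 275, 600, 675 → max 675
D regrets: 0, 100, 650, 525 → max 650
Smallest max regret = 650 → D.
Row maxima: A=400, B=200, C=-275, D=100
Best best-case = 400 → A.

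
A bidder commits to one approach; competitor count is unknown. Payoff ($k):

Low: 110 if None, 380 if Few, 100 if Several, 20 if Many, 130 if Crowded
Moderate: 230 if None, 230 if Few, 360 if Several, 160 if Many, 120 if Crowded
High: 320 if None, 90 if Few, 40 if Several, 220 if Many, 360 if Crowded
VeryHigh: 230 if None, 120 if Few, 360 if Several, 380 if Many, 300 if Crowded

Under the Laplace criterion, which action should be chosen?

Row averages: Low=148, Moderate=220, High=206, VeryHigh=278
Highest average = 278 → VeryHigh.

VeryHigh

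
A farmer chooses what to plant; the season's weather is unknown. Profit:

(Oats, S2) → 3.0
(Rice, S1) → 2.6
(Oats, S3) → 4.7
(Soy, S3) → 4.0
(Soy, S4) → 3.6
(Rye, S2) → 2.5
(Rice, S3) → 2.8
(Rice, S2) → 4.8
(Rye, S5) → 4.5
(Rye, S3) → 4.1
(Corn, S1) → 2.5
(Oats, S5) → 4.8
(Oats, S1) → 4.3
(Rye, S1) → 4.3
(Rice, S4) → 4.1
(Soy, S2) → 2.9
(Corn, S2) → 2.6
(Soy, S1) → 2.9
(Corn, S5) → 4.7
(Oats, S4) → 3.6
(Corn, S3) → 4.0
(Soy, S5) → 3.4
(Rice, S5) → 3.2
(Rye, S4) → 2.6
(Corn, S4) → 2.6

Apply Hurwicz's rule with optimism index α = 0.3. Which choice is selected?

Rice: 0.3·4.8 + 0.7·2.6 = 3.26
Rye: 0.3·4.5 + 0.7·2.5 = 3.1
Corn: 0.3·4.7 + 0.7·2.5 = 3.16
Soy: 0.3·4.0 + 0.7·2.9 = 3.23
Oats: 0.3·4.8 + 0.7·3.0 = 3.54
Highest Hurwicz score = 3.54 → Oats.

Oats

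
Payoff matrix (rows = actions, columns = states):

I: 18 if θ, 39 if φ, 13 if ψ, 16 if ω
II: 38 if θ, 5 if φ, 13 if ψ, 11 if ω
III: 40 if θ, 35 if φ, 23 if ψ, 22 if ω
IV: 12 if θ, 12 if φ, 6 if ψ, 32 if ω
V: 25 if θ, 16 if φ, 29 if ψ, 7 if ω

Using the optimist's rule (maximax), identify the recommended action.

III

Row maxima: I=39, II=38, III=40, IV=32, V=29
Best best-case = 40 → III.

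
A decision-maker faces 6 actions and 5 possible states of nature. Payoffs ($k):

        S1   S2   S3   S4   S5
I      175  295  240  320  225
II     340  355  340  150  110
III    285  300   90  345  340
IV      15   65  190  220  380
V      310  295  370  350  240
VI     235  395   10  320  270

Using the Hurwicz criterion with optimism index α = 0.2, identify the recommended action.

I: 0.2·320 + 0.8·175 = 204
II: 0.2·355 + 0.8·110 = 159
III: 0.2·345 + 0.8·90 = 141
IV: 0.2·380 + 0.8·15 = 88
V: 0.2·370 + 0.8·240 = 266
VI: 0.2·395 + 0.8·10 = 87
Highest Hurwicz score = 266 → V.

V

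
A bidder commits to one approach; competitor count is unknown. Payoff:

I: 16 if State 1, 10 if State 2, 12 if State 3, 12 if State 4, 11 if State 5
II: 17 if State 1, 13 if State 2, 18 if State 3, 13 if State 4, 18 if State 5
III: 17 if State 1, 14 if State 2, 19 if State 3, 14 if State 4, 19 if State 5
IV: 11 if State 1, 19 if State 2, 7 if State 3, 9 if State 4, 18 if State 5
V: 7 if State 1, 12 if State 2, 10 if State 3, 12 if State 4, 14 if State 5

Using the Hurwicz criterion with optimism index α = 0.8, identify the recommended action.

I: 0.8·16 + 0.2·10 = 14.8
II: 0.8·18 + 0.2·13 = 17
III: 0.8·19 + 0.2·14 = 18
IV: 0.8·19 + 0.2·7 = 16.6
V: 0.8·14 + 0.2·7 = 12.6
Highest Hurwicz score = 18 → III.

III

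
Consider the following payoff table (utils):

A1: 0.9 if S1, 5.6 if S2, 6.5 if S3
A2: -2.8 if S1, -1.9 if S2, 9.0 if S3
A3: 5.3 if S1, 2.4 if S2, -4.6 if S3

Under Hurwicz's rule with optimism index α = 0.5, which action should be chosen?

A1

A1: 0.5·6.5 + 0.5·0.9 = 3.7
A2: 0.5·9.0 + 0.5·(-2.8) = 3.1
A3: 0.5·5.3 + 0.5·(-4.6) = 0.35
Highest Hurwicz score = 3.7 → A1.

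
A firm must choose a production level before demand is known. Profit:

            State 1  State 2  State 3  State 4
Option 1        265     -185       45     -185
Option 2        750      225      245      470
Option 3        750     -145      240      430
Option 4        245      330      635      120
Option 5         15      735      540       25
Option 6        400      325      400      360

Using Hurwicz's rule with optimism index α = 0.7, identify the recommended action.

Option 1: 0.7·265 + 0.3·(-185) = 130
Option 2: 0.7·750 + 0.3·225 = 592.5
Option 3: 0.7·750 + 0.3·(-145) = 481.5
Option 4: 0.7·635 + 0.3·120 = 480.5
Option 5: 0.7·735 + 0.3·15 = 519
Option 6: 0.7·400 + 0.3·325 = 377.5
Highest Hurwicz score = 592.5 → Option 2.

Option 2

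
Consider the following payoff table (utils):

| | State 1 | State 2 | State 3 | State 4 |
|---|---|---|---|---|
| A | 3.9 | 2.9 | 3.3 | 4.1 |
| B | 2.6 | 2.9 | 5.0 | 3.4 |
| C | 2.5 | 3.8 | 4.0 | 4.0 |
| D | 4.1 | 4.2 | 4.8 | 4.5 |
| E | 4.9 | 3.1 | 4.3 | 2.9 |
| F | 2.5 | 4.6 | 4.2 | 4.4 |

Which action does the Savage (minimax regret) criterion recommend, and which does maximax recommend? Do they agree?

Column bests: State 1=4.9, State 2=4.6, State 3=5.0, State 4=4.5.
A regrets: 1.0, 1.7, 1.7, 0.4 → max 1.7
B regrets: 2.3, 1.7, 0.0, 1.1 → max 2.3
C regrets: 2.4, 0.8, 1.0, 0.5 → max 2.4
D regrets: 0.8, 0.4, 0.2, 0.0 → max 0.8
E regrets: 0.0, 1.5, 0.7, 1.6 → max 1.6
F regrets: 2.4, 0.0, 0.8, 0.1 → max 2.4
Smallest max regret = 0.8 → D.
Row maxima: A=4.1, B=5.0, C=4.0, D=4.8, E=4.9, F=4.6
Best best-case = 5.0 → B.

minimax regret → D; maximax → B (disagree)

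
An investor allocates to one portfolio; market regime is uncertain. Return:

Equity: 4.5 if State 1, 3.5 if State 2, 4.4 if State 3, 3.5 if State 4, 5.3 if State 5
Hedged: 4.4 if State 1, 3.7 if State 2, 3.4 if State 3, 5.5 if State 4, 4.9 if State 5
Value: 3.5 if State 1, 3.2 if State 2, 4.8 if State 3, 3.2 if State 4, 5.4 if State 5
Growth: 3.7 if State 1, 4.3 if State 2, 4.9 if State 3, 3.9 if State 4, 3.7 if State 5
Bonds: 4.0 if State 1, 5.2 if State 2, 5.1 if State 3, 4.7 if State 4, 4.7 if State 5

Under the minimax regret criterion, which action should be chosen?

Column bests: State 1=4.5, State 2=5.2, State 3=5.1, State 4=5.5, State 5=5.4.
Equity regrets: 0.0, 1.7, 0.7, 2.0, 0.1 → max 2.0
Hedged regrets: 0.1, 1.5, 1.7, 0.0, 0.5 → max 1.7
Value regrets: 1.0, 2.0, 0.3, 2.3, 0.0 → max 2.3
Growth regrets: 0.8, 0.9, 0.2, 1.6, 1.7 → max 1.7
Bonds regrets: 0.5, 0.0, 0.0, 0.8, 0.7 → max 0.8
Smallest max regret = 0.8 → Bonds.

Bonds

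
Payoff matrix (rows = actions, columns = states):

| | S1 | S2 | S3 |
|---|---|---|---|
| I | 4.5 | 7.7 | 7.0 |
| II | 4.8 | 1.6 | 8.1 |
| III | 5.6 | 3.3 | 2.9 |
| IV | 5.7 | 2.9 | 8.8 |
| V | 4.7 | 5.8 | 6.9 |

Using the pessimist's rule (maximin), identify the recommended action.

V

Row minima: I=4.5, II=1.6, III=2.9, IV=2.9, V=4.7
Best worst-case = 4.7 → V.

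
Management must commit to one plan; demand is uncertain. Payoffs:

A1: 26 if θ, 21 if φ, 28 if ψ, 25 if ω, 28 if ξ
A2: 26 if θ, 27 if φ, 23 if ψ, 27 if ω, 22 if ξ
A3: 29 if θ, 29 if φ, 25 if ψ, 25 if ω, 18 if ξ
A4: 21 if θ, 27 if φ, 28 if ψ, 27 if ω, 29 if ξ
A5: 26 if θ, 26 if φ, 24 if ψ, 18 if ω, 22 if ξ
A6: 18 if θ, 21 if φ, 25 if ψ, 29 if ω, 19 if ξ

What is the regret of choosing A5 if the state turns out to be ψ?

Best payoff under ψ is 28.
Regret = 28 − 24 = 4.

4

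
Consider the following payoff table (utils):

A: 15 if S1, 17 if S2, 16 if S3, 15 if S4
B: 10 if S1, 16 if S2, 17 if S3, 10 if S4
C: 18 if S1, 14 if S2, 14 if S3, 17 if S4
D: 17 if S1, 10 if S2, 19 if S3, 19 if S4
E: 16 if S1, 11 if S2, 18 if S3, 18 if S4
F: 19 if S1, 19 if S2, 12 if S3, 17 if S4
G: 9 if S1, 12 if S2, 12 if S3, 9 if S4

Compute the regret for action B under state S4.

Best payoff under S4 is 19.
Regret = 19 − 10 = 9.

9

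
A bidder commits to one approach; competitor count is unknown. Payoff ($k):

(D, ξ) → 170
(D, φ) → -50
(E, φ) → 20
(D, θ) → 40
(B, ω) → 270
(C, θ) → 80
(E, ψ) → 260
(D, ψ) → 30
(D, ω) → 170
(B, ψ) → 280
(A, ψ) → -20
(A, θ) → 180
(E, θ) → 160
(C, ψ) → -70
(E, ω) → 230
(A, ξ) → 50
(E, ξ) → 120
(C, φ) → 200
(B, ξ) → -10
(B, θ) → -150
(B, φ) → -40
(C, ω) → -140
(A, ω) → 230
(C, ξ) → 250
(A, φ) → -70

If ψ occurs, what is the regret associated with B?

Best payoff under ψ is 280.
Regret = 280 − 280 = 0.

0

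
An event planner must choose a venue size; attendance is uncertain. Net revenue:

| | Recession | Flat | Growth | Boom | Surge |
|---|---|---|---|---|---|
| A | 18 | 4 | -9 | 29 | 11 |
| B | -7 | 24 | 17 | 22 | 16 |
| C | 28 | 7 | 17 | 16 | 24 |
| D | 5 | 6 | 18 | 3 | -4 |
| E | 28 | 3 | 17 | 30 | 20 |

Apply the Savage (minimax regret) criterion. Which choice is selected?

Column bests: Recession=28, Flat=24, Growth=18, Boom=30, Surge=24.
A regrets: 10, 20, 27, 1, 13 → max 27
B regrets: 35, 0, 1, 8, 8 → max 35
C regrets: 0, 17, 1, 14, 0 → max 17
D regrets: 23, 18, 0, 27, 28 → max 28
E regrets: 0, 21, 1, 0, 4 → max 21
Smallest max regret = 17 → C.

C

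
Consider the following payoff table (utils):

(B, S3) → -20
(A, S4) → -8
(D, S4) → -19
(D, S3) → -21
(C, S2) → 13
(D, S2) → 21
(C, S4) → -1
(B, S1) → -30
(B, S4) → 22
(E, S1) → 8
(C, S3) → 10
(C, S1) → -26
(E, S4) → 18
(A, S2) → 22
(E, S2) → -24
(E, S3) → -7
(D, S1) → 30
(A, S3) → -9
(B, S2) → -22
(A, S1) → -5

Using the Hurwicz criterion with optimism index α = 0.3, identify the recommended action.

A

A: 0.3·22 + 0.7·(-9) = 0.3
B: 0.3·22 + 0.7·(-30) = -14.4
C: 0.3·13 + 0.7·(-26) = -14.3
D: 0.3·30 + 0.7·(-21) = -5.7
E: 0.3·18 + 0.7·(-24) = -11.4
Highest Hurwicz score = 0.3 → A.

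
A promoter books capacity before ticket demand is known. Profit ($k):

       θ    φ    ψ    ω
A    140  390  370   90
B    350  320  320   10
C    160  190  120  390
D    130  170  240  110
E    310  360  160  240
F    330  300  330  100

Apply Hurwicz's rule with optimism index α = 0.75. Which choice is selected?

C

A: 0.75·390 + 0.25·90 = 315
B: 0.75·350 + 0.25·10 = 265
C: 0.75·390 + 0.25·120 = 322.5
D: 0.75·240 + 0.25·110 = 207.5
E: 0.75·360 + 0.25·160 = 310
F: 0.75·330 + 0.25·100 = 272.5
Highest Hurwicz score = 322.5 → C.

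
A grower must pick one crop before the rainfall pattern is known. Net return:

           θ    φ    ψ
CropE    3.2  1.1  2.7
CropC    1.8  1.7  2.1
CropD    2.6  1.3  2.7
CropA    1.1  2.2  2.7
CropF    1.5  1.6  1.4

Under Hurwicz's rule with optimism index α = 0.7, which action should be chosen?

CropE: 0.7·3.2 + 0.3·1.1 = 2.57
CropC: 0.7·2.1 + 0.3·1.7 = 1.98
CropD: 0.7·2.7 + 0.3·1.3 = 2.28
CropA: 0.7·2.7 + 0.3·1.1 = 2.22
CropF: 0.7·1.6 + 0.3·1.4 = 1.54
Highest Hurwicz score = 2.57 → CropE.

CropE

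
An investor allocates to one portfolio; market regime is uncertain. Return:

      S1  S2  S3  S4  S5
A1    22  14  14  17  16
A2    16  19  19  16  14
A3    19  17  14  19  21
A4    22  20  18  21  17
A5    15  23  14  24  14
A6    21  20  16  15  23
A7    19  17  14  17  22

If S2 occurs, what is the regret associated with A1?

9

Best payoff under S2 is 23.
Regret = 23 − 14 = 9.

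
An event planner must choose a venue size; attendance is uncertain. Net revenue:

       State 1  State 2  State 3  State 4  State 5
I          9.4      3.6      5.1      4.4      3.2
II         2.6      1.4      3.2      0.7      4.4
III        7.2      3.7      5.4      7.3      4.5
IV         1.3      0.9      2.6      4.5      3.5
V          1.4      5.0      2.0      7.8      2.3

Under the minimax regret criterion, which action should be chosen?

Column bests: State 1=9.4, State 2=5.0, State 3=5.4, State 4=7.8, State 5=4.5.
I regrets: 0.0, 1.4, 0.3, 3.4, 1.3 → max 3.4
II regrets: 6.8, 3.6, 2.2, 7.1, 0.1 → max 7.1
III regrets: 2.2, 1.3, 0.0, 0.5, 0.0 → max 2.2
IV regrets: 8.1, 4.1, 2.8, 3.3, 1.0 → max 8.1
V regrets: 8.0, 0.0, 3.4, 0.0, 2.2 → max 8.0
Smallest max regret = 2.2 → III.

III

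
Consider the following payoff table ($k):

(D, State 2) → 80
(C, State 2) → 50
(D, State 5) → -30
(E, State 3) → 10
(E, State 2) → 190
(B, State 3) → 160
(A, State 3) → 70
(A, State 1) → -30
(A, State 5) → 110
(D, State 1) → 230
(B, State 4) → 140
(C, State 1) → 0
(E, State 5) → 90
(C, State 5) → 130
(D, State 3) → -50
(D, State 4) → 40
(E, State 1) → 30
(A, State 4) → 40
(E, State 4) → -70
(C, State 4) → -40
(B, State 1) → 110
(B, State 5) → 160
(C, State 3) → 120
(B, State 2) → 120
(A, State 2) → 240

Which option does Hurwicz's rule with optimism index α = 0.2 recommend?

A: 0.2·240 + 0.8·(-30) = 24
B: 0.2·160 + 0.8·110 = 120
C: 0.2·130 + 0.8·(-40) = -6
D: 0.2·230 + 0.8·(-50) = 6
E: 0.2·190 + 0.8·(-70) = -18
Highest Hurwicz score = 120 → B.

B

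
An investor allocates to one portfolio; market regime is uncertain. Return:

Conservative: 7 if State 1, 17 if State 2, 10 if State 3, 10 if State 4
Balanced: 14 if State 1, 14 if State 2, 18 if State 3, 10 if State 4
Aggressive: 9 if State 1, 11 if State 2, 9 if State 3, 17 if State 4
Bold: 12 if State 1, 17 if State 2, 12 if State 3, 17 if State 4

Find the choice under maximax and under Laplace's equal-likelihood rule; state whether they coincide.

Row maxima: Conservative=17, Balanced=18, Aggressive=17, Bold=17
Best best-case = 18 → Balanced.
Row averages: Conservative=11, Balanced=14, Aggressive=11.5, Bold=14.5
Highest average = 14.5 → Bold.

maximax → Balanced; laplace → Bold (disagree)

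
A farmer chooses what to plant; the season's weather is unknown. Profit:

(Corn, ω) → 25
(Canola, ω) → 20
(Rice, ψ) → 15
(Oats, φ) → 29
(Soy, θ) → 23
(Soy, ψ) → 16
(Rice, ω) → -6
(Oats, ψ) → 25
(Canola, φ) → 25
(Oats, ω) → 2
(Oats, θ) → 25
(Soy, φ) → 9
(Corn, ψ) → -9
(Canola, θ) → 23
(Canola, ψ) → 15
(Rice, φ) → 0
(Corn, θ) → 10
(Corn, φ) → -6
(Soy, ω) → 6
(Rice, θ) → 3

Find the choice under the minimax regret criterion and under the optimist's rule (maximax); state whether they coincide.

Column bests: θ=25, φ=29, ψ=25, ω=25.
Rice regrets: 22, 29, 10, 31 → max 31
Oats regrets: 0, 0, 0, 23 → max 23
Soy regrets: 2, 20, 9, 19 → max 20
Corn regrets: 15, 35, 34, 0 → max 35
Canola regrets: 2, 4, 10, 5 → max 10
Smallest max regret = 10 → Canola.
Row maxima: Rice=15, Oats=29, Soy=23, Corn=25, Canola=25
Best best-case = 29 → Oats.

minimax regret → Canola; maximax → Oats (disagree)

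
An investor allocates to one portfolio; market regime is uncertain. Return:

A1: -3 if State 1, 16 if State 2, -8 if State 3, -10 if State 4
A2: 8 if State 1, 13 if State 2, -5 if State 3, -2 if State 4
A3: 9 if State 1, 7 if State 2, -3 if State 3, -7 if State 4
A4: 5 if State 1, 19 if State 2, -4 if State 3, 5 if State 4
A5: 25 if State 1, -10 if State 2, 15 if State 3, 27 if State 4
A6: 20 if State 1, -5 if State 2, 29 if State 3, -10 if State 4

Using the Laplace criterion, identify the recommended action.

A5

Row averages: A1=-1.25, A2=3.5, A3=1.5, A4=6.25, A5=14.25, A6=8.5
Highest average = 14.25 → A5.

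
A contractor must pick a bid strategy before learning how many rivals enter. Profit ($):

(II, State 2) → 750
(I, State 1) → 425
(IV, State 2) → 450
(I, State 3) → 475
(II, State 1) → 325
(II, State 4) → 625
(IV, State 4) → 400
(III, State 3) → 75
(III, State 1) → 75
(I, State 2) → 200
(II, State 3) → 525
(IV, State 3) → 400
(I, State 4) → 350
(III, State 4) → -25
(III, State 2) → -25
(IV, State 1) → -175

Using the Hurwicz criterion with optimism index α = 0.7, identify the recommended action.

I: 0.7·475 + 0.3·200 = 392.5
II: 0.7·750 + 0.3·325 = 622.5
III: 0.7·75 + 0.3·(-25) = 45
IV: 0.7·450 + 0.3·(-175) = 262.5
Highest Hurwicz score = 622.5 → II.

II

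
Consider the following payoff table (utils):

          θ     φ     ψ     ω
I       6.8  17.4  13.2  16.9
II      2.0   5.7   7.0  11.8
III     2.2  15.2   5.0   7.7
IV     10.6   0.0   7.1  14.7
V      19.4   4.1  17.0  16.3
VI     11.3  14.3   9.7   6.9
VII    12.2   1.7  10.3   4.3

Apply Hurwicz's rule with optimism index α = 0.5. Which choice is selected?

I: 0.5·17.4 + 0.5·6.8 = 12.1
II: 0.5·11.8 + 0.5·2.0 = 6.9
III: 0.5·15.2 + 0.5·2.2 = 8.7
IV: 0.5·14.7 + 0.5·0.0 = 7.35
V: 0.5·19.4 + 0.5·4.1 = 11.75
VI: 0.5·14.3 + 0.5·6.9 = 10.6
VII: 0.5·12.2 + 0.5·1.7 = 6.95
Highest Hurwicz score = 12.1 → I.

I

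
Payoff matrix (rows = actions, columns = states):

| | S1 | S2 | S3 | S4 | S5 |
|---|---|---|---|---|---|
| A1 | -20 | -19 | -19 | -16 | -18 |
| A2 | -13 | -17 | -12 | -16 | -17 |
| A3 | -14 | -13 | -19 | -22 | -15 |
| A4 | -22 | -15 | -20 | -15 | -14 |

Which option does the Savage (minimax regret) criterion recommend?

Column bests: S1=-13, S2=-13, S3=-12, S4=-15, S5=-14.
A1 regrets: 7, 6, 7, 1, 4 → max 7
A2 regrets: 0, 4, 0, 1, 3 → max 4
A3 regrets: 1, 0, 7, 7, 1 → max 7
A4 regrets: 9, 2, 8, 0, 0 → max 9
Smallest max regret = 4 → A2.

A2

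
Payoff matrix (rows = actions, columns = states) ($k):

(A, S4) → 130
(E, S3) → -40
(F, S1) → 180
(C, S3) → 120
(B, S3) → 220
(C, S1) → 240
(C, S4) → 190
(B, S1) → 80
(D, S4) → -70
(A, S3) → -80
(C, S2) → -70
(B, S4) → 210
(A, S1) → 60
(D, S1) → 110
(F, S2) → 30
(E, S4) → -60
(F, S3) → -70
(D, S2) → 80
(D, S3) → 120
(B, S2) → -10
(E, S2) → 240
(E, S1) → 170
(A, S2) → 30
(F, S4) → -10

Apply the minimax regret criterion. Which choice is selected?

Column bests: S1=240, S2=240, S3=220, S4=210.
A regrets: 180, 210, 300, 80 → max 300
B regrets: 160, 250, 0, 0 → max 250
C regrets: 0, 310, 100, 20 → max 310
D regrets: 130, 160, 100, 280 → max 280
E regrets: 70, 0, 260, 270 → max 270
F regrets: 60, 210, 290, 220 → max 290
Smallest max regret = 250 → B.

B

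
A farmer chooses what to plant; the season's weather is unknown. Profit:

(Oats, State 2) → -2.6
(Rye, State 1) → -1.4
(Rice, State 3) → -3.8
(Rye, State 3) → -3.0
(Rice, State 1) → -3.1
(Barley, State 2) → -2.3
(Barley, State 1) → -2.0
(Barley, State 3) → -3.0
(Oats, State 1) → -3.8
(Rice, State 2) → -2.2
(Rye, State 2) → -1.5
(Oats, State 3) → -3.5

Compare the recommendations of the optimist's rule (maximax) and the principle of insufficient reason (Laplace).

Row maxima: Rice=-2.2, Oats=-2.6, Rye=-1.4, Barley=-2.0
Best best-case = -1.4 → Rye.
Row averages: Rice=-91/30, Oats=-3.3, Rye=-59/30, Barley=-73/30
Highest average = -59/30 → Rye.

maximax → Rye; laplace → Rye (agree)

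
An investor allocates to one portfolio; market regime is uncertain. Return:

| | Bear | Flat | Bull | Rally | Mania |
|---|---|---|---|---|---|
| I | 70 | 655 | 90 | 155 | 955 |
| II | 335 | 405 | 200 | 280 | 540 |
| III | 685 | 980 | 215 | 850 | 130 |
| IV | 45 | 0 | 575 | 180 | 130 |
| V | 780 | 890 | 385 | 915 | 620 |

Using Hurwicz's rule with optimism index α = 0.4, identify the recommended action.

I: 0.4·955 + 0.6·70 = 424
II: 0.4·540 + 0.6·200 = 336
III: 0.4·980 + 0.6·130 = 470
IV: 0.4·575 + 0.6·0 = 230
V: 0.4·915 + 0.6·385 = 597
Highest Hurwicz score = 597 → V.

V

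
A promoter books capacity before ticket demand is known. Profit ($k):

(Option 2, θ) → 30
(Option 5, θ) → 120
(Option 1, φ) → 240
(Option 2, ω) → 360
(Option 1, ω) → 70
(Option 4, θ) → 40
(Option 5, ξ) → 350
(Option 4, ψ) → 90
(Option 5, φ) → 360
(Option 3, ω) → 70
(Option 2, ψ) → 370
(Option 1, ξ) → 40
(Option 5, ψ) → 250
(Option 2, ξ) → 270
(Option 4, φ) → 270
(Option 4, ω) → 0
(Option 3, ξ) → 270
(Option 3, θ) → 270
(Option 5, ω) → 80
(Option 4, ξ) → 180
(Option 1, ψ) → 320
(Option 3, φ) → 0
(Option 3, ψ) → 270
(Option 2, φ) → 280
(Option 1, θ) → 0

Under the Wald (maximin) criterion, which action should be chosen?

Option 5

Row minima: Option 1=0, Option 2=30, Option 3=0, Option 4=0, Option 5=80
Best worst-case = 80 → Option 5.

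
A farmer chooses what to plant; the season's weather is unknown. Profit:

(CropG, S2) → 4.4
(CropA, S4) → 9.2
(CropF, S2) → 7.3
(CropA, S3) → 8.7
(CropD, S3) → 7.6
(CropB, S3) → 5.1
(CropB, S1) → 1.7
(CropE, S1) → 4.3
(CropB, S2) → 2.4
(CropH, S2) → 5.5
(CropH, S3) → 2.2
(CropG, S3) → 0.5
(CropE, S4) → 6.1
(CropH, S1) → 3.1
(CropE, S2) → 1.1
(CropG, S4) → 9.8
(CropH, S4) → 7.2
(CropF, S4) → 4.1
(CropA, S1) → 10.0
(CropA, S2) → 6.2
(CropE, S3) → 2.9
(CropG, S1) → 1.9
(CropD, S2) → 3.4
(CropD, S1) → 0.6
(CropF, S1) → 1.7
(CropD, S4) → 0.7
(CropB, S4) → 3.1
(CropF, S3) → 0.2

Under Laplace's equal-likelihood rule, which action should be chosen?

CropA

Row averages: CropG=4.15, CropF=3.325, CropD=3.075, CropB=3.075, CropA=8.525, CropH=4.5, CropE=3.6
Highest average = 8.525 → CropA.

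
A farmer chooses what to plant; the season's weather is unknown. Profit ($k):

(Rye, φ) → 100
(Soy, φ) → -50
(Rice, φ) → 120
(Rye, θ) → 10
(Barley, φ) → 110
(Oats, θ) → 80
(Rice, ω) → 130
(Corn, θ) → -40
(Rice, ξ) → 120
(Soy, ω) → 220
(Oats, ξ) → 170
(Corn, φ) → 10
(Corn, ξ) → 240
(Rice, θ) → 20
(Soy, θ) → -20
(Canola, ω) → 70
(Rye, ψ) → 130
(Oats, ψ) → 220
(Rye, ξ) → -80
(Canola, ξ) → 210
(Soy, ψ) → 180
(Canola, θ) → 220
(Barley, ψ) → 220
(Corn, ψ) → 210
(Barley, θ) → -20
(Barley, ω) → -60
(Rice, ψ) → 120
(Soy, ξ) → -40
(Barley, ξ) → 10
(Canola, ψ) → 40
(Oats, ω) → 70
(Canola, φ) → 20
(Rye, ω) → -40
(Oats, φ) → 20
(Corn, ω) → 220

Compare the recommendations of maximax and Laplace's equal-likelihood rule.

maximax → Corn; laplace → Corn (agree)

Row maxima: Rye=130, Canola=220, Corn=240, Soy=220, Rice=130, Oats=220, Barley=220
Best best-case = 240 → Corn.
Row averages: Rye=24, Canola=112, Corn=128, Soy=58, Rice=102, Oats=112, Barley=52
Highest average = 128 → Corn.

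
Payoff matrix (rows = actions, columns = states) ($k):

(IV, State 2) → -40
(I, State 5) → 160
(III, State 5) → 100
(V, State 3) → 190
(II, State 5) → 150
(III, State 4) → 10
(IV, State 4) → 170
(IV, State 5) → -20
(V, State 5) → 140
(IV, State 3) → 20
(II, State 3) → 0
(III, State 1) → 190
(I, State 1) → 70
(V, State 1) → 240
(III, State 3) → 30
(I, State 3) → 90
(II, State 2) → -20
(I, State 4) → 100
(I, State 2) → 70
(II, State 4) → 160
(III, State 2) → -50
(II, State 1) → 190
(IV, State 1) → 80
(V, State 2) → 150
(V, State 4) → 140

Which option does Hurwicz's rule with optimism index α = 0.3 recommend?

V

I: 0.3·160 + 0.7·70 = 97
II: 0.3·190 + 0.7·(-20) = 43
III: 0.3·190 + 0.7·(-50) = 22
IV: 0.3·170 + 0.7·(-40) = 23
V: 0.3·240 + 0.7·140 = 170
Highest Hurwicz score = 170 → V.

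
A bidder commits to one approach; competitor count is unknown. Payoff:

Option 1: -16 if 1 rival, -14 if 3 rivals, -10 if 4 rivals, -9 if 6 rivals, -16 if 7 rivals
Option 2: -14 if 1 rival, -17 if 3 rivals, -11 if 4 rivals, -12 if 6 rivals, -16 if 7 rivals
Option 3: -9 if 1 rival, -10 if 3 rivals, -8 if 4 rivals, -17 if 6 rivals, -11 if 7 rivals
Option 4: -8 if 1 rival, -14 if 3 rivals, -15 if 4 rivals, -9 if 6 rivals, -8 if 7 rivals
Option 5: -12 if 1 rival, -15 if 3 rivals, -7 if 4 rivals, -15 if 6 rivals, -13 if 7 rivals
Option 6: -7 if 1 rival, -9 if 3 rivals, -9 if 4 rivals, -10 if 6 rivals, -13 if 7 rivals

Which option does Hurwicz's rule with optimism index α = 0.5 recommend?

Option 1: 0.5·(-9) + 0.5·(-16) = -12.5
Option 2: 0.5·(-11) + 0.5·(-17) = -14
Option 3: 0.5·(-8) + 0.5·(-17) = -12.5
Option 4: 0.5·(-8) + 0.5·(-15) = -11.5
Option 5: 0.5·(-7) + 0.5·(-15) = -11
Option 6: 0.5·(-7) + 0.5·(-13) = -10
Highest Hurwicz score = -10 → Option 6.

Option 6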